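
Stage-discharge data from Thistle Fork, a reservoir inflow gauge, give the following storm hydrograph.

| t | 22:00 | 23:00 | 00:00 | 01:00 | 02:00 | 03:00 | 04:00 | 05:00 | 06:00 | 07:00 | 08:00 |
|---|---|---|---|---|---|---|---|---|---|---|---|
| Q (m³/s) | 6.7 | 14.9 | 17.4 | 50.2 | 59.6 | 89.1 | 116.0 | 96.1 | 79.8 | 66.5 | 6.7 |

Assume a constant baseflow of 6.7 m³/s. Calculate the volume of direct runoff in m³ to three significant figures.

V ≈ 1.91 × 10^6 m³

Direct-runoff ordinates (Q − Q_b): 0.0, 8.2, 10.7, 43.5, 52.9, 82.4, 109.3, 89.4, 73.1, 59.8, 0.0 m³/s.
ΣQ_DR = 529.3 m³/s.
With Δt = 1 h = 3600 s, V = ΣQ_DR · Δt = 529.3 × 3600 = 1.91 × 10^6 m³.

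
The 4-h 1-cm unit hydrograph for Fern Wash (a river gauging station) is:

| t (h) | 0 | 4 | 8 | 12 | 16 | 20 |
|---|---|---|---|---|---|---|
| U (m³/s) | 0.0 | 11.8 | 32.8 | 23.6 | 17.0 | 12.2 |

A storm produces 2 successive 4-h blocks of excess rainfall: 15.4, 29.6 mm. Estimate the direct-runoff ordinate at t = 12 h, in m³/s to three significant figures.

By discrete convolution, Q_j = Σ (P_i / 10 mm) · U_{j−i}.
At t = 12 h (j=3): Q = (15.4/10)·23.6 + (29.6/10)·32.8 = 133 m³/s.

Q ≈ 133 m³/s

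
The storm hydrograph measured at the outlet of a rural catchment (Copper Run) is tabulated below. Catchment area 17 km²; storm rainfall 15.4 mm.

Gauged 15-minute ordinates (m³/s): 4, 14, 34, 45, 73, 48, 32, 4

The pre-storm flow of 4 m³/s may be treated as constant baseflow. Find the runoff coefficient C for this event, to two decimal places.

ΣQ_DR = 222.0 m³/s; V = ΣQ_DR·Δt = 1.998 × 10^5 m³.
Runoff depth d = V / A = 11.75 mm.
C = d / P = 11.75 / 15.4 = 0.76.

C ≈ 0.76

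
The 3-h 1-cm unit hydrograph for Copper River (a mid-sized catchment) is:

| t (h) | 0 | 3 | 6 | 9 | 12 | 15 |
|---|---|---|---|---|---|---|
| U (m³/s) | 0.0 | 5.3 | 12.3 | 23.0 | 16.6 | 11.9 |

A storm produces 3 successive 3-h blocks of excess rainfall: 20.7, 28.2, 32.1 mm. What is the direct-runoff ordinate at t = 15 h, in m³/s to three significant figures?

By discrete convolution, Q_j = Σ (P_i / 10 mm) · U_{j−i}.
At t = 15 h (j=5): Q = (20.7/10)·11.9 + (28.2/10)·16.6 + (32.1/10)·23.0 = 145 m³/s.

Q ≈ 145 m³/s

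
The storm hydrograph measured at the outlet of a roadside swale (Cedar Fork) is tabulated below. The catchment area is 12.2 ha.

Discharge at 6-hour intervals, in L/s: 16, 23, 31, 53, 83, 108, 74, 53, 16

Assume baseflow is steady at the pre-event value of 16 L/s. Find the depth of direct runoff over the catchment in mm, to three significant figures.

Direct runoff: 0.0, 7.0, 15.0, 37.0, 67.0, 92.0, 58.0, 37.0, 0.0 L/s; ΣQ_DR = 313.0 L/s.
V = ΣQ_DR · Δt = 313.0 × 21600 s = 6.761 × 10^6 L.
Over A = 12.2 ha, depth = V / A = 55.4 mm.

d ≈ 55.4 mm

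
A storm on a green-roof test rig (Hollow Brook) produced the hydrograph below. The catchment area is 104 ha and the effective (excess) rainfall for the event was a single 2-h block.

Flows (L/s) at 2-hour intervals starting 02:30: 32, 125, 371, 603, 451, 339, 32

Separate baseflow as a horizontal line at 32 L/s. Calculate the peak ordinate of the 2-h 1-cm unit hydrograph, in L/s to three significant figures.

U_p ≈ 477 L/s

Direct runoff: 0.0, 93.0, 339.0, 571.0, 419.0, 307.0, 0.0 L/s; ΣQ_DR = 1729 L/s, peak = 571.0 L/s.
Runoff depth d = ΣQ_DR·Δt / A = 1729 × 7200 / (104 ha) = 11.97 mm.
The 1-cm UH is the DRH scaled by (10 mm)/d, so U_p = 571.0 × 10/11.97 = 477 L/s.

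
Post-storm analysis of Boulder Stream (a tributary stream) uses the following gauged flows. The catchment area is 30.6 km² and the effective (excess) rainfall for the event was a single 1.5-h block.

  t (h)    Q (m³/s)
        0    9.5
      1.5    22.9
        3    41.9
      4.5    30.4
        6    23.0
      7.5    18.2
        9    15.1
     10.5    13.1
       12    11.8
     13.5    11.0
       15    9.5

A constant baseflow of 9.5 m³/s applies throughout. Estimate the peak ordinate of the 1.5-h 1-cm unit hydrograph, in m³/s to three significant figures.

Direct runoff: 0.0, 13.4, 32.4, 20.9, 13.5, 8.7, 5.6, 3.6, 2.3, 1.5, 0.0 m³/s; ΣQ_DR = 101.9 m³/s, peak = 32.4 m³/s.
Runoff depth d = ΣQ_DR·Δt / A = 101.9 × 5400 / (30.6 km²) = 17.98 mm.
The 1-cm UH is the DRH scaled by (10 mm)/d, so U_p = 32.4 × 10/17.98 = 18.0 m³/s.

U_p ≈ 18.0 m³/s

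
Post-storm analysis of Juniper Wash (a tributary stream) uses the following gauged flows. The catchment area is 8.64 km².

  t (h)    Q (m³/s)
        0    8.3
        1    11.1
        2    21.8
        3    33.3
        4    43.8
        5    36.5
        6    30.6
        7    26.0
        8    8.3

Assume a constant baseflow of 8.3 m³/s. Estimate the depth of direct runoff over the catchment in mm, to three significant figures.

d ≈ 60.4 mm

Direct runoff: 0.0, 2.8, 13.5, 25.0, 35.5, 28.2, 22.3, 17.7, 0.0 m³/s; ΣQ_DR = 145.0 m³/s.
V = ΣQ_DR · Δt = 145.0 × 3600 s = 5.220 × 10^5 m³.
Over A = 8.64 km², depth = V / A = 60.4 mm.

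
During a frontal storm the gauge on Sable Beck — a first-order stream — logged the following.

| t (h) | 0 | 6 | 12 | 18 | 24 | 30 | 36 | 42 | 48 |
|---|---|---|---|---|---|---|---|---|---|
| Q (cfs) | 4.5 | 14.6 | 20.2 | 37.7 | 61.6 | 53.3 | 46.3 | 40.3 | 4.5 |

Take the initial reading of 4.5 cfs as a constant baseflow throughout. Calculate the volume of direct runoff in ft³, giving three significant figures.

Direct-runoff ordinates (Q − Q_b): 0.0, 10.1, 15.7, 33.2, 57.1, 48.8, 41.8, 35.8, 0.0 cfs.
ΣQ_DR = 242.5 cfs.
With Δt = 6 h = 21600 s, V = ΣQ_DR · Δt = 242.5 × 21600 = 5.24 × 10^6 ft³.

V ≈ 5.24 × 10^6 ft³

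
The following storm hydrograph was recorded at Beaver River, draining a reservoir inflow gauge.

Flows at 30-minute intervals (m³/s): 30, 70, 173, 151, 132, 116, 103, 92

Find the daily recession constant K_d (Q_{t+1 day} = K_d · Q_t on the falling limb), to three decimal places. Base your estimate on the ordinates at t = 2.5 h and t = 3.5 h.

Between t = 2.5 h and t = 3.5 h the flow falls from 116 to 92 m³/s over 2×0.5 h = 1 h.
Per-interval ratio K = (92/116)^(1/2) = 0.8906; K_d = K^(24/0.5) = 0.004.

K_d ≈ 0.004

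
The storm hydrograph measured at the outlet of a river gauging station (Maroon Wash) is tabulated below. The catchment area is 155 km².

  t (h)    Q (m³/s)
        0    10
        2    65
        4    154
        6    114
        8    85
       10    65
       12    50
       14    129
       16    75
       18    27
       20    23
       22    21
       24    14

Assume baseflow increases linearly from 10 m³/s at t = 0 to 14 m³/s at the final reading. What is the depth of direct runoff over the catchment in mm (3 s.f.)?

d ≈ 31.4 mm

Direct runoff: 0.00, 54.67, 143.33, 103.00, 73.67, 53.33, 38.00, 116.67, 62.33, 14.00, 9.67, 7.33, 0.00 m³/s; ΣQ_DR = 676.0 m³/s.
V = ΣQ_DR · Δt = 676.0 × 7200 s = 4.867 × 10^6 m³.
Over A = 155 km², depth = V / A = 31.4 mm.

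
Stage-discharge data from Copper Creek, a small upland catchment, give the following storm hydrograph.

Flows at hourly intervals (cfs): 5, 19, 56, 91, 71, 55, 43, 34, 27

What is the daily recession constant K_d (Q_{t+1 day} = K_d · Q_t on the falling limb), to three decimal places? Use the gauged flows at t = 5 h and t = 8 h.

K_d ≈ 0.003

Between t = 5 h and t = 8 h the flow falls from 55 to 27 cfs over 3×1 h = 3 h.
Per-interval ratio K = (27/55)^(1/3) = 0.7889; K_d = K^(24/1) = 0.003.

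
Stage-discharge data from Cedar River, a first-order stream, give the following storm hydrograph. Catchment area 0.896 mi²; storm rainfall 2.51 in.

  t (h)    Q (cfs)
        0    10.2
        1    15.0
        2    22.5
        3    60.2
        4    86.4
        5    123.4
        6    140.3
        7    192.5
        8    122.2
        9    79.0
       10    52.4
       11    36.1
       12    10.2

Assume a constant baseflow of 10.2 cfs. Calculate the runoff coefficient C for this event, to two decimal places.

C ≈ 0.56

ΣQ_DR = 817.8 cfs; V = ΣQ_DR·Δt = 2.944 × 10^6 ft³.
Runoff depth d = V / A = 1.414 in.
C = d / P = 1.414 / 2.51 = 0.56.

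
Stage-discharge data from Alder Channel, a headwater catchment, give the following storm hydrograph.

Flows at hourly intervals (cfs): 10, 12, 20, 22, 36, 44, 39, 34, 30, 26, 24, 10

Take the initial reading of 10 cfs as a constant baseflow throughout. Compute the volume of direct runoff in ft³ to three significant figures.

V ≈ 6.73 × 10^5 ft³

Direct-runoff ordinates (Q − Q_b): 0.0, 2.0, 10.0, 12.0, 26.0, 34.0, 29.0, 24.0, 20.0, 16.0, 14.0, 0.0 cfs.
ΣQ_DR = 187.0 cfs.
With Δt = 1 h = 3600 s, V = ΣQ_DR · Δt = 187.0 × 3600 = 6.73 × 10^5 ft³.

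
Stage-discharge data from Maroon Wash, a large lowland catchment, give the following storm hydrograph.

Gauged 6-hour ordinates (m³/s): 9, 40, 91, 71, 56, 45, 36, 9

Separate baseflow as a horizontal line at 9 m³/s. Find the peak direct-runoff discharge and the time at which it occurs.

Q_p = 82.0 m³/s at t = 12 h

Subtracting baseflow gives direct-runoff ordinates: 0.0, 31.0, 82.0, 62.0, 47.0, 36.0, 27.0, 0.0 m³/s.
The maximum is 82.0 m³/s, occurring at the reading for t = 12 h.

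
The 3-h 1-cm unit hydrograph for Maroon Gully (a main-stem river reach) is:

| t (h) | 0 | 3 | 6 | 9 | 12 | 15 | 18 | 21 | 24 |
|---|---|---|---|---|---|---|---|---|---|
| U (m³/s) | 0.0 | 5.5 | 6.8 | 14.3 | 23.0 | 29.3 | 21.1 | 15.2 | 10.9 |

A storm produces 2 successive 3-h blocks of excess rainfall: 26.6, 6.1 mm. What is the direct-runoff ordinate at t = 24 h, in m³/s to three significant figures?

By discrete convolution, Q_j = Σ (P_i / 10 mm) · U_{j−i}.
At t = 24 h (j=8): Q = (26.6/10)·10.9 + (6.1/10)·15.2 = 38.3 m³/s.

Q ≈ 38.3 m³/s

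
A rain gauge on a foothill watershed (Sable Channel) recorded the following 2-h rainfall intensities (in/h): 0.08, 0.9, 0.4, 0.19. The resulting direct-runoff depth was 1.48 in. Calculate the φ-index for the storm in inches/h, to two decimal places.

φ ≈ 0.28 in/h

Only the 2 blocks with intensity above φ contribute runoff: 0.9, 0.4 in/h.
Σ(I−φ)·Δt = d  ⇒  (0.9+0.4 − 2φ)·2 = 1.48
φ = (1.300 − 1.48/2) / 2 = 0.28 in/h.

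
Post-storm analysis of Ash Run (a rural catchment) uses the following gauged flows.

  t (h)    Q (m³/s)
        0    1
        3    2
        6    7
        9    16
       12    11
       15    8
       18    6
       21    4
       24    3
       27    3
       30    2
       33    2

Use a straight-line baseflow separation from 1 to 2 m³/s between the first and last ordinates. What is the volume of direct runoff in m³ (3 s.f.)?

V ≈ 5.08 × 10^5 m³

Direct-runoff ordinates (Q − Q_b): 0.00, 0.91, 5.82, 14.73, 9.64, 6.55, 4.45, 2.36, 1.27, 1.18, 0.09, 0.00 m³/s.
ΣQ_DR = 47.00 m³/s.
With Δt = 3 h = 10800 s, V = ΣQ_DR · Δt = 47.00 × 10800 = 5.08 × 10^5 m³.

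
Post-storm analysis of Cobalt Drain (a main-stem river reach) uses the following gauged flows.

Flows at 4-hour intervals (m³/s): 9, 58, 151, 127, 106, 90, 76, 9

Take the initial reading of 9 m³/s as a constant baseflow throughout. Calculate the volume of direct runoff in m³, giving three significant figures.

V ≈ 7.98 × 10^6 m³

Direct-runoff ordinates (Q − Q_b): 0.0, 49.0, 142.0, 118.0, 97.0, 81.0, 67.0, 0.0 m³/s.
ΣQ_DR = 554.0 m³/s.
With Δt = 4 h = 14400 s, V = ΣQ_DR · Δt = 554.0 × 14400 = 7.98 × 10^6 m³.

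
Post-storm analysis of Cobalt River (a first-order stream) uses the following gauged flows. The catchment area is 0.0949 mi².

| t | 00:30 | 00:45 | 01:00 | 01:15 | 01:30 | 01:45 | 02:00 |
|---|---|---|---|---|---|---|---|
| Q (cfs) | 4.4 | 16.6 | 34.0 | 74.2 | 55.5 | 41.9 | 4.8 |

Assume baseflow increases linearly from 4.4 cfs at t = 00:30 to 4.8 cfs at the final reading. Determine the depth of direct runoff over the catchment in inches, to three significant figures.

d ≈ 0.813 in

Direct runoff: 0.00, 12.13, 29.47, 69.60, 50.83, 37.17, 0.00 cfs; ΣQ_DR = 199.2 cfs.
V = ΣQ_DR · Δt = 199.2 × 900 s = 1.793 × 10^5 ft³.
Over A = 0.0949 mi², depth = V / A = 0.813 in.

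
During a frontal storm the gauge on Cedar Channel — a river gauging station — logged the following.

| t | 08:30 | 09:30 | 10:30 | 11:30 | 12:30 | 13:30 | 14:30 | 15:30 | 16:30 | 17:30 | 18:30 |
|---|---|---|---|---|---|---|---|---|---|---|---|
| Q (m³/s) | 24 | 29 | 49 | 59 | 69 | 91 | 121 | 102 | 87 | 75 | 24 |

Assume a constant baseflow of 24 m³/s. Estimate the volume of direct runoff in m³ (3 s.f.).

Direct-runoff ordinates (Q − Q_b): 0.0, 5.0, 25.0, 35.0, 45.0, 67.0, 97.0, 78.0, 63.0, 51.0, 0.0 m³/s.
ΣQ_DR = 466.0 m³/s.
With Δt = 1 h = 3600 s, V = ΣQ_DR · Δt = 466.0 × 3600 = 1.68 × 10^6 m³.

V ≈ 1.68 × 10^6 m³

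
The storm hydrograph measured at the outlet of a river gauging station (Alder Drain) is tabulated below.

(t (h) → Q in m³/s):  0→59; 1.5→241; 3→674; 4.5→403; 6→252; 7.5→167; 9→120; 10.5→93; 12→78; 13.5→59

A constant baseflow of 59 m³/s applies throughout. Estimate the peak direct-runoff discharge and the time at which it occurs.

Q_p = 615.0 m³/s at t = 3 h

Subtracting baseflow gives direct-runoff ordinates: 0.0, 182.0, 615.0, 344.0, 193.0, 108.0, 61.0, 34.0, 19.0, 0.0 m³/s.
The maximum is 615.0 m³/s, occurring at the reading for t = 3 h.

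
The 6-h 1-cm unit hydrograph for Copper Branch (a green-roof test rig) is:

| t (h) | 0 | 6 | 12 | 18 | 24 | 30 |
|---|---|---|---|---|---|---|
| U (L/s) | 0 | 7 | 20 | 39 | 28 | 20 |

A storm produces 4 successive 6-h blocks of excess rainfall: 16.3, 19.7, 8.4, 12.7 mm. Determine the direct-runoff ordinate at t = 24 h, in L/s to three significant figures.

By discrete convolution, Q_j = Σ (P_i / 10 mm) · U_{j−i}.
At t = 24 h (j=4): Q = (16.3/10)·28 + (19.7/10)·39 + (8.4/10)·20 + (12.7/10)·7 = 148 L/s.

Q ≈ 148 L/s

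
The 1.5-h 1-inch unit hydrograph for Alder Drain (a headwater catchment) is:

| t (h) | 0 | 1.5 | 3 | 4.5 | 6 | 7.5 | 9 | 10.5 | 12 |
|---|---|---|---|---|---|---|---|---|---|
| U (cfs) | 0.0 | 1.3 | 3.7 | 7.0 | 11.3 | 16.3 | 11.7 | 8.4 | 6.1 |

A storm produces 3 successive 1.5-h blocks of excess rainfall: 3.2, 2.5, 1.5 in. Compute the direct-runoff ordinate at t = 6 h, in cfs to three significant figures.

By discrete convolution, Q_j = Σ (P_i / 1 in) · U_{j−i}.
At t = 6 h (j=4): Q = (3.2/1)·11.3 + (2.5/1)·7.0 + (1.5/1)·3.7 = 59.2 cfs.

Q ≈ 59.2 cfs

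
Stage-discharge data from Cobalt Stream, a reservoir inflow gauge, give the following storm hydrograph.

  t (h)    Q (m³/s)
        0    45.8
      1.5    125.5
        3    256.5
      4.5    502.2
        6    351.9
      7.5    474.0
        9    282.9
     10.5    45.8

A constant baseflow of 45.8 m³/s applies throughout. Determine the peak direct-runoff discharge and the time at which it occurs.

Q_p = 456.4 m³/s at t = 4.5 h

Subtracting baseflow gives direct-runoff ordinates: 0.0, 79.7, 210.7, 456.4, 306.1, 428.2, 237.1, 0.0 m³/s.
The maximum is 456.4 m³/s, occurring at the reading for t = 4.5 h.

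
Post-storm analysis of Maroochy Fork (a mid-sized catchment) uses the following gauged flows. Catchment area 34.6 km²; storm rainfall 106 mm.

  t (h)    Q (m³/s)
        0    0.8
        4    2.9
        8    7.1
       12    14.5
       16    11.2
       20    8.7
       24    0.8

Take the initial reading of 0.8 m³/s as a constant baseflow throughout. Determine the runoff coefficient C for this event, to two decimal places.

C ≈ 0.16

ΣQ_DR = 40.40 m³/s; V = ΣQ_DR·Δt = 5.818 × 10^5 m³.
Runoff depth d = V / A = 16.81 mm.
C = d / P = 16.81 / 106 = 0.16.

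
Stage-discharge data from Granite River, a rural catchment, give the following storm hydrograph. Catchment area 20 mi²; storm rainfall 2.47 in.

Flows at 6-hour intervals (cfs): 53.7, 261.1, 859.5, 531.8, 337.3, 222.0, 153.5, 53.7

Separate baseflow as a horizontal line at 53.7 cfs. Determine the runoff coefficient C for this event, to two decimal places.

C ≈ 0.38

ΣQ_DR = 2043 cfs; V = ΣQ_DR·Δt = 4.413 × 10^7 ft³.
Runoff depth d = V / A = 0.9497 in.
C = d / P = 0.9497 / 2.47 = 0.38.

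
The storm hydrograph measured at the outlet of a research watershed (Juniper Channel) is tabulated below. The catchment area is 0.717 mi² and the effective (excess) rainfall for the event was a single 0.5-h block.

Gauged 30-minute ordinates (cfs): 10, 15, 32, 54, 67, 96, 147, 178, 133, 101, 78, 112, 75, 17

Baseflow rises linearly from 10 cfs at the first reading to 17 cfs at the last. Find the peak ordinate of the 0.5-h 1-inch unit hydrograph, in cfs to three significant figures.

U_p ≈ 164 cfs

Direct runoff: 0.00, 4.46, 20.92, 42.38, 54.85, 83.31, 133.77, 164.23, 118.69, 86.15, 62.62, 96.08, 58.54, 0.00 cfs; ΣQ_DR = 926.0 cfs, peak = 164.23 cfs.
Runoff depth d = ΣQ_DR·Δt / A = 926.0 × 1800 / (0.717 mi²) = 1.001 in.
The 1-inch UH is the DRH scaled by (1 in)/d, so U_p = 164.23 × 1/1.001 = 164 cfs.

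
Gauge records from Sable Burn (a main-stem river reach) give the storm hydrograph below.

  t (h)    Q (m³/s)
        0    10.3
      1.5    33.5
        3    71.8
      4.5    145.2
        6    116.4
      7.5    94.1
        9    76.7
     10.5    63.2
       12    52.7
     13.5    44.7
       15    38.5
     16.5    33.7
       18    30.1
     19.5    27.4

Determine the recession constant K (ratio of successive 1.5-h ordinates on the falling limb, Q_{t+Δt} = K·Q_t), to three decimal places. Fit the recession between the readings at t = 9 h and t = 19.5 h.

Using the recession-limb readings at t = 9 h and t = 19.5 h: Q falls from 76.7 to 27.4 m³/s over 7 intervals.
K = (Q₂/Q₁)^(1/7) = (27.4/76.7)^(1/7) = 0.863.

K ≈ 0.863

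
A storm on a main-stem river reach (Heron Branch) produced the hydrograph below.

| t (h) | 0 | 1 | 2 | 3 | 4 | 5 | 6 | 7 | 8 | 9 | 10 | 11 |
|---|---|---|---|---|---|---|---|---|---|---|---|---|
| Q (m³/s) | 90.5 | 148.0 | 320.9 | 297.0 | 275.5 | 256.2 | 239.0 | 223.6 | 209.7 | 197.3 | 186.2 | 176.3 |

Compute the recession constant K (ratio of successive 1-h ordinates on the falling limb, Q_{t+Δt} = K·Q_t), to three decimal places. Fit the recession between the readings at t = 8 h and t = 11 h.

K ≈ 0.944

Using the recession-limb readings at t = 8 h and t = 11 h: Q falls from 209.7 to 176.3 m³/s over 3 intervals.
K = (Q₂/Q₁)^(1/3) = (176.3/209.7)^(1/3) = 0.944.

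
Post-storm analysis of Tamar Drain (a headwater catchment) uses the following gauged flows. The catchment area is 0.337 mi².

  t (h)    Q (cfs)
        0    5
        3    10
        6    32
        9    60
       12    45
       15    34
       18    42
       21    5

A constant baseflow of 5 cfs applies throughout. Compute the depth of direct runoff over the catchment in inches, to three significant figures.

Direct runoff: 0.0, 5.0, 27.0, 55.0, 40.0, 29.0, 37.0, 0.0 cfs; ΣQ_DR = 193.0 cfs.
V = ΣQ_DR · Δt = 193.0 × 10800 s = 2.084 × 10^6 ft³.
Over A = 0.337 mi², depth = V / A = 2.66 in.

d ≈ 2.66 in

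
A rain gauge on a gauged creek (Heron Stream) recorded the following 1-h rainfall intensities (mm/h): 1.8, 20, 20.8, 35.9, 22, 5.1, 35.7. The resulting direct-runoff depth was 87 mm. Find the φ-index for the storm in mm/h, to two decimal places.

φ ≈ 9.48 mm/h

Only the 5 blocks with intensity above φ contribute runoff: 20, 20.8, 35.9, 22, 35.7 mm/h.
Σ(I−φ)·Δt = d  ⇒  (20+20.8+35.9+22+35.7 − 5φ)·1 = 87
φ = (134.4 − 87/1) / 5 = 9.48 mm/h.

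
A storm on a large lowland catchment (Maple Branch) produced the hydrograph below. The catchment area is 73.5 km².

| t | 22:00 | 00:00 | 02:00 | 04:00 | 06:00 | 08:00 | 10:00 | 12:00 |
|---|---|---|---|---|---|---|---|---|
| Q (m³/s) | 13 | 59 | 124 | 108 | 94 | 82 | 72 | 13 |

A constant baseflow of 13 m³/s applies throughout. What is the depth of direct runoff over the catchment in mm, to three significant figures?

d ≈ 45.2 mm

Direct runoff: 0.0, 46.0, 111.0, 95.0, 81.0, 69.0, 59.0, 0.0 m³/s; ΣQ_DR = 461.0 m³/s.
V = ΣQ_DR · Δt = 461.0 × 7200 s = 3.319 × 10^6 m³.
Over A = 73.5 km², depth = V / A = 45.2 mm.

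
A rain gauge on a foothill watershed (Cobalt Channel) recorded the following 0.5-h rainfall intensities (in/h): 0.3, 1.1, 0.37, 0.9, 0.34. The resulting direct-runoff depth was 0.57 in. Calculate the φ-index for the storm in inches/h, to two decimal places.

φ ≈ 0.43 in/h

Only the 2 blocks with intensity above φ contribute runoff: 1.1, 0.9 in/h.
Σ(I−φ)·Δt = d  ⇒  (1.1+0.9 − 2φ)·0.5 = 0.57
φ = (2.000 − 0.57/0.5) / 2 = 0.43 in/h.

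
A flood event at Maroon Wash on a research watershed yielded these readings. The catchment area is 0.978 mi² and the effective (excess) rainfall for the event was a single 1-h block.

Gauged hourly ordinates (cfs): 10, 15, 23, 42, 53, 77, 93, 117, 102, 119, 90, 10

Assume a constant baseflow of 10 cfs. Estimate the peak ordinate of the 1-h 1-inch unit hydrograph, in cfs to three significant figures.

Direct runoff: 0.0, 5.0, 13.0, 32.0, 43.0, 67.0, 83.0, 107.0, 92.0, 109.0, 80.0, 0.0 cfs; ΣQ_DR = 631.0 cfs, peak = 109.0 cfs.
Runoff depth d = ΣQ_DR·Δt / A = 631.0 × 3600 / (0.978 mi²) = 0.9998 in.
The 1-inch UH is the DRH scaled by (1 in)/d, so U_p = 109.0 × 1/0.9998 = 109 cfs.

U_p ≈ 109 cfs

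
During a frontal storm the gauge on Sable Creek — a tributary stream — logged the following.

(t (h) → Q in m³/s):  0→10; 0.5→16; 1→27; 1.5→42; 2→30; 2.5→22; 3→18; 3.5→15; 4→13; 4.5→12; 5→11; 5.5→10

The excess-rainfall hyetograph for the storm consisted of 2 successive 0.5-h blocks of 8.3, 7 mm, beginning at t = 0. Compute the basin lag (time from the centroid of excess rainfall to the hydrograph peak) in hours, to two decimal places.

Centroid of excess rainfall: t_c = Σ P_i·t̄_i / ΣP_i = 0.4788 h (block centres at 0.25, 0.75 h).
Hydrograph peak occurs at t = 1.5 h, so basin lag t_L = 1.5 − 0.4788 = 1.02 h.

t_L ≈ 1.02 h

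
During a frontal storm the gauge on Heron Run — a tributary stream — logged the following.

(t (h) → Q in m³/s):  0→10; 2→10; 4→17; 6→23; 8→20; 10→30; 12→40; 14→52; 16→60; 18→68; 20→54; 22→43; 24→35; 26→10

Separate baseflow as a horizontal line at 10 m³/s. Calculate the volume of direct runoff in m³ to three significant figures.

V ≈ 2.39 × 10^6 m³

Direct-runoff ordinates (Q − Q_b): 0.0, 0.0, 7.0, 13.0, 10.0, 20.0, 30.0, 42.0, 50.0, 58.0, 44.0, 33.0, 25.0, 0.0 m³/s.
ΣQ_DR = 332.0 m³/s.
With Δt = 2 h = 7200 s, V = ΣQ_DR · Δt = 332.0 × 7200 = 2.39 × 10^6 m³.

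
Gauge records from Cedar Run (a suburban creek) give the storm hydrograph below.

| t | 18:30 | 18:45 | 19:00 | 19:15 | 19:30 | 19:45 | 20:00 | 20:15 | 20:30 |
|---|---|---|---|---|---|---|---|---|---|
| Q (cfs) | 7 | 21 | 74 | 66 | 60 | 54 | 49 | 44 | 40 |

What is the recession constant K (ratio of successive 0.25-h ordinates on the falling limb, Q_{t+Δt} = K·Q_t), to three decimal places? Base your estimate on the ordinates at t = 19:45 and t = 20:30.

K ≈ 0.905

Using the recession-limb readings at t = 19:45 and t = 20:30: Q falls from 54 to 40 cfs over 3 intervals.
K = (Q₂/Q₁)^(1/3) = (40/54)^(1/3) = 0.905.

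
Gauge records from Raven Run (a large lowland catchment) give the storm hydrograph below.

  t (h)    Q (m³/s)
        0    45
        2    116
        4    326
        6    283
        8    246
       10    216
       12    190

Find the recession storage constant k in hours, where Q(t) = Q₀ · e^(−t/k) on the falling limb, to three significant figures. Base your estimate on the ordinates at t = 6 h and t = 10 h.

On the falling limb, Q drops from 283 to 216 m³/s between t = 6 h and t = 10 h (Δt = 4 h).
k = −Δt / ln(Q₂/Q₁) = −4 / ln(216/283) = 14.8 h.

k ≈ 14.8 h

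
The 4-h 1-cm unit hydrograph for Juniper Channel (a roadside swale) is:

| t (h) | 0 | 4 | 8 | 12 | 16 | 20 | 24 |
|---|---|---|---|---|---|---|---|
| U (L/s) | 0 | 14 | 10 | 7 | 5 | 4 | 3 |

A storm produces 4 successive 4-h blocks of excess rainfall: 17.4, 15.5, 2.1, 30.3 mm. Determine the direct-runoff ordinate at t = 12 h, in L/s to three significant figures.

By discrete convolution, Q_j = Σ (P_i / 10 mm) · U_{j−i}.
At t = 12 h (j=3): Q = (17.4/10)·7 + (15.5/10)·10 + (2.1/10)·14 + (30.3/10)·0 = 30.6 L/s.

Q ≈ 30.6 L/s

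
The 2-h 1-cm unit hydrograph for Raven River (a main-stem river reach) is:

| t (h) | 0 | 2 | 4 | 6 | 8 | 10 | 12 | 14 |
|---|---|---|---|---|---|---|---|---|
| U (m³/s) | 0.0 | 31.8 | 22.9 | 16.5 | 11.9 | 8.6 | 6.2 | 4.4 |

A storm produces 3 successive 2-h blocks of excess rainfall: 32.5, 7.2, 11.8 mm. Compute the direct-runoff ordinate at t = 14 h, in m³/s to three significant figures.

By discrete convolution, Q_j = Σ (P_i / 10 mm) · U_{j−i}.
At t = 14 h (j=7): Q = (32.5/10)·4.4 + (7.2/10)·6.2 + (11.8/10)·8.6 = 28.9 m³/s.

Q ≈ 28.9 m³/s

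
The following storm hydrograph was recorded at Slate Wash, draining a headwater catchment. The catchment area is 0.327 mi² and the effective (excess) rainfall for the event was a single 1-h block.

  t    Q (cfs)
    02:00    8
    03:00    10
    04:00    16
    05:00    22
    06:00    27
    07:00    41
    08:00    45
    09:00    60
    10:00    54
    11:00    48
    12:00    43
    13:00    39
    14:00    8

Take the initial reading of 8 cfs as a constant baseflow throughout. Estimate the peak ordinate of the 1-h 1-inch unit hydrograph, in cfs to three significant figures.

Direct runoff: 0.0, 2.0, 8.0, 14.0, 19.0, 33.0, 37.0, 52.0, 46.0, 40.0, 35.0, 31.0, 0.0 cfs; ΣQ_DR = 317.0 cfs, peak = 52.0 cfs.
Runoff depth d = ΣQ_DR·Δt / A = 317.0 × 3600 / (0.327 mi²) = 1.502 in.
The 1-inch UH is the DRH scaled by (1 in)/d, so U_p = 52.0 × 1/1.502 = 34.6 cfs.

U_p ≈ 34.6 cfs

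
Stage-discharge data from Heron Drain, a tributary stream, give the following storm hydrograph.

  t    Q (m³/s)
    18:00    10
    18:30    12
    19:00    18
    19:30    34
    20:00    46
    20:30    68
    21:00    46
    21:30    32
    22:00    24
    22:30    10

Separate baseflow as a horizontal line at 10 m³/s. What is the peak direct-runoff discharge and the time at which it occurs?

Subtracting baseflow gives direct-runoff ordinates: 0.0, 2.0, 8.0, 24.0, 36.0, 58.0, 36.0, 22.0, 14.0, 0.0 m³/s.
The maximum is 58.0 m³/s, occurring at the reading for t = 20:30.

Q_p = 58.0 m³/s at t = 20:30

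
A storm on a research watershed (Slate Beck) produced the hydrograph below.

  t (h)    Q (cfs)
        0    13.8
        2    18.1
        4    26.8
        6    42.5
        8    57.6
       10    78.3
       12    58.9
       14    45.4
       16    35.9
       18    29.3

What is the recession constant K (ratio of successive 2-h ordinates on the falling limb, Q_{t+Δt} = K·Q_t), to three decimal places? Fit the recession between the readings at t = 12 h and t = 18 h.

Using the recession-limb readings at t = 12 h and t = 18 h: Q falls from 58.9 to 29.3 cfs over 3 intervals.
K = (Q₂/Q₁)^(1/3) = (29.3/58.9)^(1/3) = 0.792.

K ≈ 0.792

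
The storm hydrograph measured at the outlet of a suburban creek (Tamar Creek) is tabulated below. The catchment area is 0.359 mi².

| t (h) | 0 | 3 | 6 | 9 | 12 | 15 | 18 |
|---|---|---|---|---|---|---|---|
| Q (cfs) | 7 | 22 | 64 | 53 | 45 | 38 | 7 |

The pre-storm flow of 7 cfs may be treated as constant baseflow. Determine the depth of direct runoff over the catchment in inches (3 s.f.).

d ≈ 2.42 in

Direct runoff: 0.0, 15.0, 57.0, 46.0, 38.0, 31.0, 0.0 cfs; ΣQ_DR = 187.0 cfs.
V = ΣQ_DR · Δt = 187.0 × 10800 s = 2.020 × 10^6 ft³.
Over A = 0.359 mi², depth = V / A = 2.42 in.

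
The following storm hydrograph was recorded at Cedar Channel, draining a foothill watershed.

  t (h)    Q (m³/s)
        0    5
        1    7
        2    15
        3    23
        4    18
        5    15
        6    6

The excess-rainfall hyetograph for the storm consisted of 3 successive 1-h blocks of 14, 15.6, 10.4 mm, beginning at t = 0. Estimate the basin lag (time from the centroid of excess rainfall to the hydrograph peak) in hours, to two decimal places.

t_L ≈ 1.59 h

Centroid of excess rainfall: t_c = Σ P_i·t̄_i / ΣP_i = 1.4100 h (block centres at 0.5, 1.5, 2.5 h).
Hydrograph peak occurs at t = 3 h, so basin lag t_L = 3 − 1.4100 = 1.59 h.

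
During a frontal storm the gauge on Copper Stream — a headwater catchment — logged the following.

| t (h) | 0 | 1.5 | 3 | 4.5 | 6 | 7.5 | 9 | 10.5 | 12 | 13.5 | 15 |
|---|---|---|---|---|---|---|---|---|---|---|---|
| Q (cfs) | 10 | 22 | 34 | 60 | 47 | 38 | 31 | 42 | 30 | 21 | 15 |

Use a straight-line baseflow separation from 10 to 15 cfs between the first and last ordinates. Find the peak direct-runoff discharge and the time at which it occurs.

Q_p = 48.50 cfs at t = 4.5 h

Subtracting baseflow gives direct-runoff ordinates: 0.00, 11.50, 23.00, 48.50, 35.00, 25.50, 18.00, 28.50, 16.00, 6.50, 0.00 cfs.
The maximum is 48.50 cfs, occurring at the reading for t = 4.5 h.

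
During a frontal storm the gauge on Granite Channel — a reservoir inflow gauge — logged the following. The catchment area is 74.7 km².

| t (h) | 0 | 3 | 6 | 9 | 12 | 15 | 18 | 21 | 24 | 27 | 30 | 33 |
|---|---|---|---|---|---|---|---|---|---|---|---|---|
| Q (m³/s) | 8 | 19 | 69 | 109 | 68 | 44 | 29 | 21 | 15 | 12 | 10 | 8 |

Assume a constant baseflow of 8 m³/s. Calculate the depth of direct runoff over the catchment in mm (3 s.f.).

Direct runoff: 0.0, 11.0, 61.0, 101.0, 60.0, 36.0, 21.0, 13.0, 7.0, 4.0, 2.0, 0.0 m³/s; ΣQ_DR = 316.0 m³/s.
V = ΣQ_DR · Δt = 316.0 × 10800 s = 3.413 × 10^6 m³.
Over A = 74.7 km², depth = V / A = 45.7 mm.

d ≈ 45.7 mm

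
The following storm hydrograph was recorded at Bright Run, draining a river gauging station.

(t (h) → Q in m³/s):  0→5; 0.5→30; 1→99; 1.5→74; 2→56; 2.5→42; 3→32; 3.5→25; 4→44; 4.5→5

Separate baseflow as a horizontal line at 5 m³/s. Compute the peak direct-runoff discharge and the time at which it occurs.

Q_p = 94.0 m³/s at t = 1 h

Subtracting baseflow gives direct-runoff ordinates: 0.0, 25.0, 94.0, 69.0, 51.0, 37.0, 27.0, 20.0, 39.0, 0.0 m³/s.
The maximum is 94.0 m³/s, occurring at the reading for t = 1 h.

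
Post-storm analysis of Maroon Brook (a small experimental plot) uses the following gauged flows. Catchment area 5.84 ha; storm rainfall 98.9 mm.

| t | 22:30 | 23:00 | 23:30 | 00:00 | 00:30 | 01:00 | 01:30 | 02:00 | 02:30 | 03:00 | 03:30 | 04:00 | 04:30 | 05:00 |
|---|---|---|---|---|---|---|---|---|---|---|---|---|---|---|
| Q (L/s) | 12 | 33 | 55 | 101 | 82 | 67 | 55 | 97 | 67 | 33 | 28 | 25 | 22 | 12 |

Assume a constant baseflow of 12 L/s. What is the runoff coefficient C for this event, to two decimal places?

C ≈ 0.16

ΣQ_DR = 521.0 L/s; V = ΣQ_DR·Δt = 9.378 × 10^5 L.
Runoff depth d = V / A = 16.06 mm.
C = d / P = 16.06 / 98.9 = 0.16.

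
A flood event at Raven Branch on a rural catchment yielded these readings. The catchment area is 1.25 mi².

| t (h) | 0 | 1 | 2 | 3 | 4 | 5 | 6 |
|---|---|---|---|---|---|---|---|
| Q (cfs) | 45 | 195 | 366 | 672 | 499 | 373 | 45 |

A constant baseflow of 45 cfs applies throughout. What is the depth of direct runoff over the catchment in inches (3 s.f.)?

d ≈ 2.33 in

Direct runoff: 0.0, 150.0, 321.0, 627.0, 454.0, 328.0, 0.0 cfs; ΣQ_DR = 1880 cfs.
V = ΣQ_DR · Δt = 1880 × 3600 s = 6.768 × 10^6 ft³.
Over A = 1.25 mi², depth = V / A = 2.33 in.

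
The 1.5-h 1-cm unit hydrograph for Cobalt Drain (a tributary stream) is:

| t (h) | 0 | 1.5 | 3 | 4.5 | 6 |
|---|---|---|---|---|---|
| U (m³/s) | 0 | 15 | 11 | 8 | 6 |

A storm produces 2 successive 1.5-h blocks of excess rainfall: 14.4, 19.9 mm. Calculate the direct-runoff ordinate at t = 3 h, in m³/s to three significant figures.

By discrete convolution, Q_j = Σ (P_i / 10 mm) · U_{j−i}.
At t = 3 h (j=2): Q = (14.4/10)·11 + (19.9/10)·15 = 45.7 m³/s.

Q ≈ 45.7 m³/s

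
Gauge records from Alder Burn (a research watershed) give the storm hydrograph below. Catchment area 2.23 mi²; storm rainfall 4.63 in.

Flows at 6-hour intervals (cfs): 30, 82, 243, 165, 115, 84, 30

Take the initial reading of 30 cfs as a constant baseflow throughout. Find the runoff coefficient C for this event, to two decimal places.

ΣQ_DR = 539.0 cfs; V = ΣQ_DR·Δt = 1.164 × 10^7 ft³.
Runoff depth d = V / A = 2.247 in.
C = d / P = 2.247 / 4.63 = 0.49.

C ≈ 0.49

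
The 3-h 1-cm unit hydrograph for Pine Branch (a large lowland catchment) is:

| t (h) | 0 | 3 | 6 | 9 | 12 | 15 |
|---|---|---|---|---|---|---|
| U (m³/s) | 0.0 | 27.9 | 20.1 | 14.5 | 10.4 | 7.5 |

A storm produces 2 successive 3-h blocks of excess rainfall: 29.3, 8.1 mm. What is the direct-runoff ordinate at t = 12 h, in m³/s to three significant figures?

Q ≈ 42.2 m³/s

By discrete convolution, Q_j = Σ (P_i / 10 mm) · U_{j−i}.
At t = 12 h (j=4): Q = (29.3/10)·10.4 + (8.1/10)·14.5 = 42.2 m³/s.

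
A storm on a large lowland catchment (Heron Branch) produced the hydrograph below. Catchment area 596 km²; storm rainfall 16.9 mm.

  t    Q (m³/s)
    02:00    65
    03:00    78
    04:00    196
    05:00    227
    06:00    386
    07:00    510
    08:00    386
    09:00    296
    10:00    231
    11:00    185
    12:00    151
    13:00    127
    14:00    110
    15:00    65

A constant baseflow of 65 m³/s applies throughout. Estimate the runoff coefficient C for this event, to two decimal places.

ΣQ_DR = 2103 m³/s; V = ΣQ_DR·Δt = 7.571 × 10^6 m³.
Runoff depth d = V / A = 12.70 mm.
C = d / P = 12.70 / 16.9 = 0.75.

C ≈ 0.75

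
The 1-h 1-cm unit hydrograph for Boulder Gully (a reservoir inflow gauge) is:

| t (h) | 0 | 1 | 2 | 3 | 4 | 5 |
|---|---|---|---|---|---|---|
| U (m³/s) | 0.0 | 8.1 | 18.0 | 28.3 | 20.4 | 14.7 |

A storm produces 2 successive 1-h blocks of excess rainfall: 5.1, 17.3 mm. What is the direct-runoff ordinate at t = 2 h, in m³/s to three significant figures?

By discrete convolution, Q_j = Σ (P_i / 10 mm) · U_{j−i}.
At t = 2 h (j=2): Q = (5.1/10)·18.0 + (17.3/10)·8.1 = 23.2 m³/s.

Q ≈ 23.2 m³/s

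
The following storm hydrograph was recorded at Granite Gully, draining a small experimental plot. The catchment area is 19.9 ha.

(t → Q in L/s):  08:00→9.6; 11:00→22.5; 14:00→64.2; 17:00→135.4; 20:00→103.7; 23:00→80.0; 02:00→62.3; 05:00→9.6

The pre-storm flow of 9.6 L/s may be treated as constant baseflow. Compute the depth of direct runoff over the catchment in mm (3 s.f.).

Direct runoff: 0.0, 12.9, 54.6, 125.8, 94.1, 70.4, 52.7, 0.0 L/s; ΣQ_DR = 410.5 L/s.
V = ΣQ_DR · Δt = 410.5 × 10800 s = 4.433 × 10^6 L.
Over A = 19.9 ha, depth = V / A = 22.3 mm.

d ≈ 22.3 mm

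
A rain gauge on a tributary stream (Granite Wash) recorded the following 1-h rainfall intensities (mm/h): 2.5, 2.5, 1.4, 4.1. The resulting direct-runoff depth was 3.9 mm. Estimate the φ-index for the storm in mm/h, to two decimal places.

Only the 3 blocks with intensity above φ contribute runoff: 2.5, 2.5, 4.1 mm/h.
Σ(I−φ)·Δt = d  ⇒  (2.5+2.5+4.1 − 3φ)·1 = 3.9
φ = (9.100 − 3.9/1) / 3 = 1.73 mm/h.

φ ≈ 1.73 mm/h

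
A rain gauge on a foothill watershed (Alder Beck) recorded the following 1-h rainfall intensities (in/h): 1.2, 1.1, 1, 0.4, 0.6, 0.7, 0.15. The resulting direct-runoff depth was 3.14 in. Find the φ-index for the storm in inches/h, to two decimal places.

φ ≈ 0.31 in/h

Only the 6 blocks with intensity above φ contribute runoff: 1.2, 1.1, 1, 0.4, 0.6, 0.7 in/h.
Σ(I−φ)·Δt = d  ⇒  (1.2+1.1+1+0.4+0.6+0.7 − 6φ)·1 = 3.14
φ = (5.000 − 3.14/1) / 6 = 0.31 in/h.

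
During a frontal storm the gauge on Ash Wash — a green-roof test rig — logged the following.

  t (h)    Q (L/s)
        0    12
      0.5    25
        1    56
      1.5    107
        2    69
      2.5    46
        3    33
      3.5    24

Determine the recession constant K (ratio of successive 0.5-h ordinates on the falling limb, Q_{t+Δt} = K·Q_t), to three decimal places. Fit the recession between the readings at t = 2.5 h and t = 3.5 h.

K ≈ 0.722

Using the recession-limb readings at t = 2.5 h and t = 3.5 h: Q falls from 46 to 24 L/s over 2 intervals.
K = (Q₂/Q₁)^(1/2) = (24/46)^(1/2) = 0.722.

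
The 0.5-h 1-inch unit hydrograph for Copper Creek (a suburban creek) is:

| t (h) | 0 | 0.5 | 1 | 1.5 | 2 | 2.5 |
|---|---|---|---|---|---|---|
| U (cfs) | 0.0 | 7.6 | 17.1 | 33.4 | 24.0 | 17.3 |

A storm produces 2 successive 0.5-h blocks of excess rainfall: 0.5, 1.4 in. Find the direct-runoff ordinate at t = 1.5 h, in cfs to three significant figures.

By discrete convolution, Q_j = Σ (P_i / 1 in) · U_{j−i}.
At t = 1.5 h (j=3): Q = (0.5/1)·33.4 + (1.4/1)·17.1 = 40.6 cfs.

Q ≈ 40.6 cfs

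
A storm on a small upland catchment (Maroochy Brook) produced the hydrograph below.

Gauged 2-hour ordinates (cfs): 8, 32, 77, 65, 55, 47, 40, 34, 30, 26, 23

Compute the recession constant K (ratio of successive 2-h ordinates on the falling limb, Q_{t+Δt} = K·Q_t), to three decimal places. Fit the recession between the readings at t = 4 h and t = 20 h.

K ≈ 0.860

Using the recession-limb readings at t = 4 h and t = 20 h: Q falls from 77 to 23 cfs over 8 intervals.
K = (Q₂/Q₁)^(1/8) = (23/77)^(1/8) = 0.860.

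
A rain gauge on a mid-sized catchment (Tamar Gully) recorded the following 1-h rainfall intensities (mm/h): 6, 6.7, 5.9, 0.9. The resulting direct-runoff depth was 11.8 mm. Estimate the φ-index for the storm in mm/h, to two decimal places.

φ ≈ 2.27 mm/h

Only the 3 blocks with intensity above φ contribute runoff: 6, 6.7, 5.9 mm/h.
Σ(I−φ)·Δt = d  ⇒  (6+6.7+5.9 − 3φ)·1 = 11.8
φ = (18.60 − 11.8/1) / 3 = 2.27 mm/h.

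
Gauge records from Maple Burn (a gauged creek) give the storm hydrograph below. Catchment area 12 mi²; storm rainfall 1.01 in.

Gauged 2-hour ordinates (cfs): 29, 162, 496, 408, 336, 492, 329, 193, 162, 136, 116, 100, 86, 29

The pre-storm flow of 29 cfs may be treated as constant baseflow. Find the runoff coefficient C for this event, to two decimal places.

ΣQ_DR = 2668 cfs; V = ΣQ_DR·Δt = 1.921 × 10^7 ft³.
Runoff depth d = V / A = 0.6890 in.
C = d / P = 0.6890 / 1.01 = 0.68.

C ≈ 0.68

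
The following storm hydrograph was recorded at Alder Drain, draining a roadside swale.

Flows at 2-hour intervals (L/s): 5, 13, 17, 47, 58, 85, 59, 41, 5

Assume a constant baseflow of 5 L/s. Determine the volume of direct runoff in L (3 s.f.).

V ≈ 2.05 × 10^6 L

Direct-runoff ordinates (Q − Q_b): 0.0, 8.0, 12.0, 42.0, 53.0, 80.0, 54.0, 36.0, 0.0 L/s.
ΣQ_DR = 285.0 L/s.
With Δt = 2 h = 7200 s, V = ΣQ_DR · Δt = 285.0 × 7200 = 2.05 × 10^6 L.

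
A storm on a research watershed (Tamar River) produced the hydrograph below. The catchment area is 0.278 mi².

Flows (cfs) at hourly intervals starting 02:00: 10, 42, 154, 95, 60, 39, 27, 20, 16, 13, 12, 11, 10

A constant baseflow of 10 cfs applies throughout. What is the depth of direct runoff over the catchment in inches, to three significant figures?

Direct runoff: 0.0, 32.0, 144.0, 85.0, 50.0, 29.0, 17.0, 10.0, 6.0, 3.0, 2.0, 1.0, 0.0 cfs; ΣQ_DR = 379.0 cfs.
V = ΣQ_DR · Δt = 379.0 × 3600 s = 1.364 × 10^6 ft³.
Over A = 0.278 mi², depth = V / A = 2.11 in.

d ≈ 2.11 in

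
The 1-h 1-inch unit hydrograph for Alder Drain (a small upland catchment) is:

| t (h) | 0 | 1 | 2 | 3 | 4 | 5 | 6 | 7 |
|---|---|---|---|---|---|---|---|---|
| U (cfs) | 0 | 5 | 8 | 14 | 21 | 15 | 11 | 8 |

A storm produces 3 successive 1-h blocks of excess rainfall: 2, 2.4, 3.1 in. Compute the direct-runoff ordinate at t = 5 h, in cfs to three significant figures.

Q ≈ 124 cfs

By discrete convolution, Q_j = Σ (P_i / 1 in) · U_{j−i}.
At t = 5 h (j=5): Q = (2/1)·15 + (2.4/1)·21 + (3.1/1)·14 = 124 cfs.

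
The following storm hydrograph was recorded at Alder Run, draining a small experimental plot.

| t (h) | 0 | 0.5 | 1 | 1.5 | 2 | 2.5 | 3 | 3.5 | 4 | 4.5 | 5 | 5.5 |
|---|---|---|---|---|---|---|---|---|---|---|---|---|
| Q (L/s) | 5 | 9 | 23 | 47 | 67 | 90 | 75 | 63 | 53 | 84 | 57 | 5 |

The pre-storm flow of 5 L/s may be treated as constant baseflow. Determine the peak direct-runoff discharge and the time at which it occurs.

Q_p = 85.0 L/s at t = 2.5 h

Subtracting baseflow gives direct-runoff ordinates: 0.0, 4.0, 18.0, 42.0, 62.0, 85.0, 70.0, 58.0, 48.0, 79.0, 52.0, 0.0 L/s.
The maximum is 85.0 L/s, occurring at the reading for t = 2.5 h.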